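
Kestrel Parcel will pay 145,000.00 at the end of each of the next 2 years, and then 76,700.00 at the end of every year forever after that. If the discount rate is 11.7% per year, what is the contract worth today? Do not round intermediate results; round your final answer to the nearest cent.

PV of 2-year annuity: 145,000.00 × [1 − (1+0.117)^−2] / 0.117 = 246026.85445
Perpetuity value at year 2: 76,700.00 / 0.117 = 655555.55556
PV of perpetuity: 655555.55556 / (1+0.117)^2 = 525415.83324
Total PV = 246026.85445 + 525415.83324 = 771442.68769

771442.69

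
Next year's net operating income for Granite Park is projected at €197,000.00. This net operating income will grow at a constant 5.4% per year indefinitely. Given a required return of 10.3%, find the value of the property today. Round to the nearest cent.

Growing perpetuity: P = D₁ / (r − g) = €197,000.0000 / (0.103 − 0.054) = €4,020,408.16

€4020408.16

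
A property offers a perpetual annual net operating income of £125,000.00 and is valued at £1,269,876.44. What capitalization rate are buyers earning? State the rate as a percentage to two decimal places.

9.84%

P = C/r ⇒ r = C/P = £125,000.00/£1,269,876.44 = 0.098435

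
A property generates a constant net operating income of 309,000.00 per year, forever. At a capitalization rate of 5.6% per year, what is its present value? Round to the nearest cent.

5517857.14

Level perpetuity: PV = C / r = 309,000.00 / 0.056 = 5,517,857.14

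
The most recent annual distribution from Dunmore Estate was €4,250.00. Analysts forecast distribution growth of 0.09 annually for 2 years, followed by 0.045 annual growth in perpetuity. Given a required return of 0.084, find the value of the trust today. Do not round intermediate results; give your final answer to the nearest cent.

€123713.04

D_1 = 4632.50000
D_2 = 5049.42500
Terminal value at year 2: TV = D_2×(1+g_2)/(r−g_2) = 5276.64912/0.039 = 135298.69551
P_0 = D_1/(1+r)^1 + D_2/(1+r)^2 + TV/(1+r)^2
    = 4273.52399 + 4297.17818 + 115142.33833 = 123713.04050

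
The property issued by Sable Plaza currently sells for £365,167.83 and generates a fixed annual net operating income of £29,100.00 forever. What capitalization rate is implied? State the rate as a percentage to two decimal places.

7.97%

P = C/r ⇒ r = C/P = £29,100.00/£365,167.83 = 0.079689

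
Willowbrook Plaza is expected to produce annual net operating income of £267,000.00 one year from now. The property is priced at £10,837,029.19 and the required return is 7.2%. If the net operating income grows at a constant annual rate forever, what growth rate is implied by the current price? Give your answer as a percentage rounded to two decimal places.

P = D₁/(r−g) ⇒ g = r − D₁/P = 0.072 − £267,000.00/£10,837,029.19 = 0.047362

4.74%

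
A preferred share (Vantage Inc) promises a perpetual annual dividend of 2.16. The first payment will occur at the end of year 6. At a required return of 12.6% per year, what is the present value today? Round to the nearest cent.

9.47

Value at end of year 5: C / r = 2.16 / 0.126 = 17.1429
Discount to today: PV = 17.1429 / (1 + 0.126)^5 = 17.1429 / 1.810056 = 9.47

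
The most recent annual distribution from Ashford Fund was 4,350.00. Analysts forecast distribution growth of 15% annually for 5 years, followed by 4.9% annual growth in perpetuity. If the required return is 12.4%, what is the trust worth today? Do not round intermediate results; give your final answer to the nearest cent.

91518.76

D_1 = 5002.50000
D_2 = 5752.87500
D_3 = 6615.80625
D_4 = 7608.17719
D_5 = 8749.40377
Terminal value at year 5: TV = D_5×(1+g_2)/(r−g_2) = 9178.12455/0.075 = 122374.99400
P_0 = D_1/(1+r)^1 + D_2/(1+r)^2 + D_3/(1+r)^3 + D_4/(1+r)^4 + D_5/(1+r)^5 + TV/(1+r)^5
    = 4450.62278 + 4553.57312 + 4658.90489 + 4766.67315 + 4876.93427 + 68212.05403 = 91518.76224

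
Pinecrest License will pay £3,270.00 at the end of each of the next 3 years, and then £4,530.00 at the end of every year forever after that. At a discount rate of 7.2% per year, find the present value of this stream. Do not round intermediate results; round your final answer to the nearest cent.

£59622.07

PV of 3-year annuity: £3,270.00 × [1 − (1+0.072)^−3] / 0.072 = 8550.25230
Perpetuity value at year 3: £4,530.00 / 0.072 = 62916.66667
PV of perpetuity: 62916.66667 / (1+0.072)^3 = 51071.82174
Total PV = 8550.25230 + 51071.82174 = 59622.07404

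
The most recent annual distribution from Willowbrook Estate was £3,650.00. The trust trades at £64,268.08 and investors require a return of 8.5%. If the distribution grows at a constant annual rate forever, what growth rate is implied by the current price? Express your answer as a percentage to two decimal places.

P = D₀(1+g)/(r−g) ⇒ P(r−g) = D₀(1+g) ⇒ g(P+D₀) = P·r − D₀
g = (P·r − D₀)/(P + D₀) = (£64,268.08×0.085 − £3,650.00) / (£64,268.08 + £3,650.00) = 0.026691

2.67%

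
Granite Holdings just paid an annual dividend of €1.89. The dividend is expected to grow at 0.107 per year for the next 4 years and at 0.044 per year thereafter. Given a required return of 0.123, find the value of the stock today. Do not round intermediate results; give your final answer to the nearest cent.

D_1 = 2.09223
D_2 = 2.31610
D_3 = 2.56392
D_4 = 2.83826
Terminal value at year 4: TV = D_4×(1+g_2)/(r−g_2) = 2.96314/0.079 = 37.50815
P_0 = D_1/(1+r)^1 + D_2/(1+r)^2 + D_3/(1+r)^3 + D_4/(1+r)^4 + TV/(1+r)^4
    = 1.86307 + 1.83653 + 1.81036 + 1.78457 + 23.58341 = 30.87794

€30.88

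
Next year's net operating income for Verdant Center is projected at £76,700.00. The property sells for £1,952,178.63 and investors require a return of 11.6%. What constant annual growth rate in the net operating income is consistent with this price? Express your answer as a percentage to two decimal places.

7.67%

P = D₁/(r−g) ⇒ g = r − D₁/P = 0.116 − £76,700.00/£1,952,178.63 = 0.076711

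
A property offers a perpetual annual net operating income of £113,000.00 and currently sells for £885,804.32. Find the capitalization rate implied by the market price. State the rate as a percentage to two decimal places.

12.76%

P = C/r ⇒ r = C/P = £113,000.00/£885,804.32 = 0.127568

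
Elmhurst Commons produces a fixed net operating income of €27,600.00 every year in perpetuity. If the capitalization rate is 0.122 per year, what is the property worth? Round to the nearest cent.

€226229.51

Level perpetuity: PV = C / r = €27,600.00 / 0.122 = €226,229.51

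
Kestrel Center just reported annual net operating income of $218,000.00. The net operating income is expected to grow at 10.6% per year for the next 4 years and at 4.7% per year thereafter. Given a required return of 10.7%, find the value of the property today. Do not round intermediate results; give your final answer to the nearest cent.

D_1 = 241108.00000
D_2 = 266665.44800
D_3 = 294931.98549
D_4 = 326194.77595
Terminal value at year 4: TV = D_4×(1+g_2)/(r−g_2) = 341525.93042/0.06 = 5692098.84032
P_0 = D_1/(1+r)^1 + D_2/(1+r)^2 + D_3/(1+r)^3 + D_4/(1+r)^4 + TV/(1+r)^4
    = 217803.07136 + 217606.32062 + 217409.74761 + 217213.35218 + 3790372.99550 = 4660405.48727

$4660405.49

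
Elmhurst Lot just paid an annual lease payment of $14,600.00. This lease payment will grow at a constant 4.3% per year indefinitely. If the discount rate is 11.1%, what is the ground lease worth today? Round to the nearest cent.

$223938.24

D₁ = D₀ × (1 + g) = $14,600.00 × 1.043 = $15,227.8000
Growing perpetuity: P = D₁ / (r − g) = $15,227.8000 / (0.111 − 0.043) = $223,938.24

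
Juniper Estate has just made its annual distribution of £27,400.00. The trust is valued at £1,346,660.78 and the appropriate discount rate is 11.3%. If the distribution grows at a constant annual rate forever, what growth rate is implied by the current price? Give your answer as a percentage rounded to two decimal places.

9.08%

P = D₀(1+g)/(r−g) ⇒ P(r−g) = D₀(1+g) ⇒ g(P+D₀) = P·r − D₀
g = (P·r − D₀)/(P + D₀) = (£1,346,660.78×0.113 − £27,400.00) / (£1,346,660.78 + £27,400.00) = 0.090806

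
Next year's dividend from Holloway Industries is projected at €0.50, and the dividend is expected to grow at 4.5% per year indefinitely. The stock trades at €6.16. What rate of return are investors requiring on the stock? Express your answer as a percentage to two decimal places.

P = D₁/(r − g) ⇒ r = D₁/P + g = €0.5000/€6.16 + 0.045 = 0.081169 + 0.045 = 0.126169

12.62%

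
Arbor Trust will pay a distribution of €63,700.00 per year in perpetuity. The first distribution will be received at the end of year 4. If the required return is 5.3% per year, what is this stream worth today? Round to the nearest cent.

Value at end of year 3: C / r = €63,700.00 / 0.053 = €1,201,886.7925
Discount to today: PV = €1,201,886.7925 / (1 + 0.053)^3 = €1,201,886.7925 / 1.167576 = €1,029,386.45

€1029386.45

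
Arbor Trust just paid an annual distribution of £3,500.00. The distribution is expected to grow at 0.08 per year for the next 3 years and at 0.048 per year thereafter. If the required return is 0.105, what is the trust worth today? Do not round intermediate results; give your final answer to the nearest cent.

D_1 = 3780.00000
D_2 = 4082.40000
D_3 = 4408.99200
Terminal value at year 3: TV = D_3×(1+g_2)/(r−g_2) = 4620.62362/0.057 = 81063.57221
P_0 = D_1/(1+r)^1 + D_2/(1+r)^2 + D_3/(1+r)^3 + TV/(1+r)^3
    = 3420.81448 + 3343.42049 + 3267.77749 + 60081.24226 = 70113.25472

£70113.25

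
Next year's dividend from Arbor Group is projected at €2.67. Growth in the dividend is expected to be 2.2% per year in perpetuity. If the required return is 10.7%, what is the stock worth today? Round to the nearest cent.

€31.41

Growing perpetuity: P = D₁ / (r − g) = €2.6700 / (0.107 − 0.022) = €31.41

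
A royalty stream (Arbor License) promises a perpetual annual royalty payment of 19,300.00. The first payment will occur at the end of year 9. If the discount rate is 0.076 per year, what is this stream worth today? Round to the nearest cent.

Value at end of year 8: C / r = 19,300.00 / 0.076 = 253,947.3684
Discount to today: PV = 253,947.3684 / (1 + 0.076)^8 = 253,947.3684 / 1.796794 = 141,333.64

141333.64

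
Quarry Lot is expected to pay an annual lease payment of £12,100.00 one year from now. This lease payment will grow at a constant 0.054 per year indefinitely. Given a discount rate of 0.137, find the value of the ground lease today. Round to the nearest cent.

Growing perpetuity: P = D₁ / (r − g) = £12,100.0000 / (0.137 − 0.054) = £145,783.13

£145783.13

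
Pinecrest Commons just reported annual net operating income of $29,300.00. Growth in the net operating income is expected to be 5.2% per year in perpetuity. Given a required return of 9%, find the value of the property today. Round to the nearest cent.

$811147.37

D₁ = D₀ × (1 + g) = $29,300.00 × 1.052 = $30,823.6000
Growing perpetuity: P = D₁ / (r − g) = $30,823.6000 / (0.09 − 0.052) = $811,147.37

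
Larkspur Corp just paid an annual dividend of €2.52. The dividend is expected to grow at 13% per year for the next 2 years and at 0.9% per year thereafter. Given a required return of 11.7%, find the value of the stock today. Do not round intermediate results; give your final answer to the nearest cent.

D_1 = 2.84760
D_2 = 3.21779
Terminal value at year 2: TV = D_2×(1+g_2)/(r−g_2) = 3.24675/0.108 = 30.06248
P_0 = D_1/(1+r)^1 + D_2/(1+r)^2 + TV/(1+r)^2
    = 2.54933 + 2.57900 + 24.09453 = 29.22286

€29.22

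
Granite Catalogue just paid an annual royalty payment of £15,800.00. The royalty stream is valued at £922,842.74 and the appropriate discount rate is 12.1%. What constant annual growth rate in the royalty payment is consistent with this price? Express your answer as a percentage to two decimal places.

10.21%

P = D₀(1+g)/(r−g) ⇒ P(r−g) = D₀(1+g) ⇒ g(P+D₀) = P·r − D₀
g = (P·r − D₀)/(P + D₀) = (£922,842.74×0.121 − £15,800.00) / (£922,842.74 + £15,800.00) = 0.102130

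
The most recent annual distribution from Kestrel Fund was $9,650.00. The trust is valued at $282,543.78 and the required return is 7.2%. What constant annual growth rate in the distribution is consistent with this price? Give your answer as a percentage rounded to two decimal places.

P = D₀(1+g)/(r−g) ⇒ P(r−g) = D₀(1+g) ⇒ g(P+D₀) = P·r − D₀
g = (P·r − D₀)/(P + D₀) = ($282,543.78×0.072 − $9,650.00) / ($282,543.78 + $9,650.00) = 0.036596

3.66%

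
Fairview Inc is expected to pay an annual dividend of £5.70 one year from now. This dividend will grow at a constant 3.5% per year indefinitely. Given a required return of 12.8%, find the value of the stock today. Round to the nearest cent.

£61.29

Growing perpetuity: P = D₁ / (r − g) = £5.7000 / (0.128 − 0.035) = £61.29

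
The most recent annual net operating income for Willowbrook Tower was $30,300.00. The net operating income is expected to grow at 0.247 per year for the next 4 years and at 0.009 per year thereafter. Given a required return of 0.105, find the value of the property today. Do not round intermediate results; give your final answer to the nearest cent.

D_1 = 37784.10000
D_2 = 47116.77270
D_3 = 58754.61556
D_4 = 73267.00560
Terminal value at year 4: TV = D_4×(1+g_2)/(r−g_2) = 73926.40865/0.096 = 770066.75677
P_0 = D_1/(1+r)^1 + D_2/(1+r)^2 + D_3/(1+r)^3 + D_4/(1+r)^4 + TV/(1+r)^4
    = 34193.75566 + 38587.88534 + 43546.69052 + 49142.73581 + 516510.62955 = 681981.69688

$681981.70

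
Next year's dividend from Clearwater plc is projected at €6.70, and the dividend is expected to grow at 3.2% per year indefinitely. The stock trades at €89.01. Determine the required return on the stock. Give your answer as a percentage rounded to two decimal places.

10.73%

P = D₁/(r − g) ⇒ r = D₁/P + g = €6.7000/€89.01 + 0.032 = 0.075272 + 0.032 = 0.107272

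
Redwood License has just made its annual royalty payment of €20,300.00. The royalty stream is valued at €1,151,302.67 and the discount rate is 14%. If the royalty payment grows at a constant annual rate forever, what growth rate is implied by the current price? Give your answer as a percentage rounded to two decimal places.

P = D₀(1+g)/(r−g) ⇒ P(r−g) = D₀(1+g) ⇒ g(P+D₀) = P·r − D₀
g = (P·r − D₀)/(P + D₀) = (€1,151,302.67×0.14 − €20,300.00) / (€1,151,302.67 + €20,300.00) = 0.120248

12.02%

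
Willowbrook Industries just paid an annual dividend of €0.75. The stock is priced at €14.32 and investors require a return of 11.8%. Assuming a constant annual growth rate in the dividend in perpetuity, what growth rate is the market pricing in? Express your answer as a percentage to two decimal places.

6.24%

P = D₀(1+g)/(r−g) ⇒ P(r−g) = D₀(1+g) ⇒ g(P+D₀) = P·r − D₀
g = (P·r − D₀)/(P + D₀) = (€14.32×0.118 − €0.75) / (€14.32 + €0.75) = 0.062360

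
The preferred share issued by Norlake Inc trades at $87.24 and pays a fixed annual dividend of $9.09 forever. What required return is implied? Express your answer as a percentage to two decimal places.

10.42%

P = C/r ⇒ r = C/P = $9.09/$87.24 = 0.104195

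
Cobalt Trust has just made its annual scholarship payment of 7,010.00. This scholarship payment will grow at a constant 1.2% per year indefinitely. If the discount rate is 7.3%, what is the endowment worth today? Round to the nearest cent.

D₁ = D₀ × (1 + g) = 7,010.00 × 1.012 = 7,094.1200
Growing perpetuity: P = D₁ / (r − g) = 7,094.1200 / (0.073 − 0.012) = 116,297.05

116297.05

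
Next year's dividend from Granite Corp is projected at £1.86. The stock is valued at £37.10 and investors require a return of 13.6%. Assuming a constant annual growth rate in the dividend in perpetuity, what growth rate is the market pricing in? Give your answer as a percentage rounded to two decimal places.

P = D₁/(r−g) ⇒ g = r − D₁/P = 0.136 − £1.86/£37.10 = 0.085865

8.59%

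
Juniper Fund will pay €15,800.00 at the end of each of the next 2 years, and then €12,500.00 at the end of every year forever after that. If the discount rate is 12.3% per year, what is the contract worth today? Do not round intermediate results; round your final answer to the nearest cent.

PV of 2-year annuity: €15,800.00 × [1 − (1+0.123)^−2] / 0.123 = 26597.91346
Perpetuity value at year 2: €12,500.00 / 0.123 = 101626.01626
PV of perpetuity: 101626.01626 / (1+0.123)^2 = 80583.36321
Total PV = 26597.91346 + 80583.36321 = 107181.27667

€107181.28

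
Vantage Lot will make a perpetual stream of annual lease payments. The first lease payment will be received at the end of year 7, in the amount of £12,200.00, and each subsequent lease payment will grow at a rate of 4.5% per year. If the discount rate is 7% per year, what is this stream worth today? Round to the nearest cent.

£325175.01

Value at end of year 6: C₁ / (r − g) = £12,200.00 / (0.07 − 0.045) = £488,000.0000
Discount to today: PV = £488,000.0000 / (1 + 0.07)^6 = £488,000.0000 / 1.500730 = £325,175.01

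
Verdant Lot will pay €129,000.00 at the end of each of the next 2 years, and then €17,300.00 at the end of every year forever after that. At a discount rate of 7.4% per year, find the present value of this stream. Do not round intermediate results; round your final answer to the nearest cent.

PV of 2-year annuity: €129,000.00 × [1 − (1+0.074)^−2] / 0.074 = 231947.60879
Perpetuity value at year 2: €17,300.00 / 0.074 = 233783.78378
PV of perpetuity: 233783.78378 / (1+0.074)^2 = 202677.63160
Total PV = 231947.60879 + 202677.63160 = 434625.24039

€434625.24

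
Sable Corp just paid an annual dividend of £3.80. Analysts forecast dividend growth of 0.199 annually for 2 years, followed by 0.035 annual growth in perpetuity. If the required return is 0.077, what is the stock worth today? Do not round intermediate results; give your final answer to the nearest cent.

D_1 = 4.55620
D_2 = 5.46288
Terminal value at year 2: TV = D_2×(1+g_2)/(r−g_2) = 5.65408/0.042 = 134.62107
P_0 = D_1/(1+r)^1 + D_2/(1+r)^2 + TV/(1+r)^2
    = 4.23045 + 4.70967 + 116.05975 = 124.99987

£125.00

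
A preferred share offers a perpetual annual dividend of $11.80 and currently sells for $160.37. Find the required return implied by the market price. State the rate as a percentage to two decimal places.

P = C/r ⇒ r = C/P = $11.80/$160.37 = 0.073580

7.36%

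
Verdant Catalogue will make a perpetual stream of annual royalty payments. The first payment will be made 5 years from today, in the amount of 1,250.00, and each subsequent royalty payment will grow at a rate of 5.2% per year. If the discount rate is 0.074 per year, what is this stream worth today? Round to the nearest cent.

42704.16

Value at end of year 4: C₁ / (r − g) = 1,250.00 / (0.074 − 0.052) = 56,818.1818
Discount to today: PV = 56,818.1818 / (1 + 0.074)^4 = 56,818.1818 / 1.330507 = 42,704.16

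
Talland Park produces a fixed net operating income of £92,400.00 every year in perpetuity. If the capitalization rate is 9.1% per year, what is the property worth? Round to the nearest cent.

£1015384.62

Level perpetuity: PV = C / r = £92,400.00 / 0.091 = £1,015,384.62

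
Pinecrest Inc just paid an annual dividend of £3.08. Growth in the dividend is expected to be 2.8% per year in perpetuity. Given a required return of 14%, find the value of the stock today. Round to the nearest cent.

D₁ = D₀ × (1 + g) = £3.08 × 1.028 = £3.1662
Growing perpetuity: P = D₁ / (r − g) = £3.1662 / (0.14 − 0.028) = £28.27

£28.27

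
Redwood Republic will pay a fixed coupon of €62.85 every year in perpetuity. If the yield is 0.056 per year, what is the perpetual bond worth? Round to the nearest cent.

Level perpetuity: PV = C / r = €62.85 / 0.056 = €1,122.32

€1122.32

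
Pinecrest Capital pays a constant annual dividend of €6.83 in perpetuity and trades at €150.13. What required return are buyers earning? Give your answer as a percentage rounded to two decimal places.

4.55%

P = C/r ⇒ r = C/P = €6.83/€150.13 = 0.045494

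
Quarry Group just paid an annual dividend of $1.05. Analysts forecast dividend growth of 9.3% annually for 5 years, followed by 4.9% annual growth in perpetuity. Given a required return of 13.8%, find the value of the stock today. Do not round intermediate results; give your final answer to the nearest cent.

D_1 = 1.14765
D_2 = 1.25438
D_3 = 1.37104
D_4 = 1.49855
D_5 = 1.63791
Terminal value at year 5: TV = D_5×(1+g_2)/(r−g_2) = 1.71817/0.089 = 19.30526
P_0 = D_1/(1+r)^1 + D_2/(1+r)^2 + D_3/(1+r)^3 + D_4/(1+r)^4 + D_5/(1+r)^5 + TV/(1+r)^5
    = 1.00848 + 0.96860 + 0.93030 + 0.89351 + 0.85818 + 10.11496 = 14.77404

$14.77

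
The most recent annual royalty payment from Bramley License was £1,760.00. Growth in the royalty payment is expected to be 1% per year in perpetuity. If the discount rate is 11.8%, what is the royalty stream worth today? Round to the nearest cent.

£16459.26

D₁ = D₀ × (1 + g) = £1,760.00 × 1.01 = £1,777.6000
Growing perpetuity: P = D₁ / (r − g) = £1,777.6000 / (0.118 − 0.01) = £16,459.26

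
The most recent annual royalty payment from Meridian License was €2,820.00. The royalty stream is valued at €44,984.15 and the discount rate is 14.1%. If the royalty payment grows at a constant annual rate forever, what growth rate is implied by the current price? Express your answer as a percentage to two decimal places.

P = D₀(1+g)/(r−g) ⇒ P(r−g) = D₀(1+g) ⇒ g(P+D₀) = P·r − D₀
g = (P·r − D₀)/(P + D₀) = (€44,984.15×0.141 − €2,820.00) / (€44,984.15 + €2,820.00) = 0.073692

7.37%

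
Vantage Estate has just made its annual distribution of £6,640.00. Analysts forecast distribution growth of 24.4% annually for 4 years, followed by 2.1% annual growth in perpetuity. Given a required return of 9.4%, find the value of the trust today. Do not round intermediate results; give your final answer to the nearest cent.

£192268.86

D_1 = 8260.16000
D_2 = 10275.63904
D_3 = 12782.89497
D_4 = 15901.92134
Terminal value at year 4: TV = D_4×(1+g_2)/(r−g_2) = 16235.86169/0.073 = 222409.06418
P_0 = D_1/(1+r)^1 + D_2/(1+r)^2 + D_3/(1+r)^3 + D_4/(1+r)^4 + TV/(1+r)^4
    = 7550.42048 + 8585.67008 + 9762.86434 + 11101.46548 + 155268.44184 = 192268.86221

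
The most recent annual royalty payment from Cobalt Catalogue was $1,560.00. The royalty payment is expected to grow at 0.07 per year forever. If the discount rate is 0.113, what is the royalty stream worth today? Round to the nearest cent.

D₁ = D₀ × (1 + g) = $1,560.00 × 1.07 = $1,669.2000
Growing perpetuity: P = D₁ / (r − g) = $1,669.2000 / (0.113 − 0.07) = $38,818.60

$38818.60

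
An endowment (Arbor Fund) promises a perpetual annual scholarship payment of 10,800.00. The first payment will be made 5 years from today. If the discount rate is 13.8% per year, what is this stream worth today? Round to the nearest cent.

46663.32

Value at end of year 4: C / r = 10,800.00 / 0.138 = 78,260.8696
Discount to today: PV = 78,260.8696 / (1 + 0.138)^4 = 78,260.8696 / 1.677139 = 46,663.32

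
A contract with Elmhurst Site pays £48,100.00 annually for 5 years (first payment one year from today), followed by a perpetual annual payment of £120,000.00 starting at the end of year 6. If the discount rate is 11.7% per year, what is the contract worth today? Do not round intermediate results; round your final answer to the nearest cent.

£764519.75

PV of 5-year annuity: £48,100.00 × [1 − (1+0.117)^−5] / 0.117 = 174686.13760
Perpetuity value at year 5: £120,000.00 / 0.117 = 1025641.02564
PV of perpetuity: 1025641.02564 / (1+0.117)^5 = 589833.61375
Total PV = 174686.13760 + 589833.61375 = 764519.75135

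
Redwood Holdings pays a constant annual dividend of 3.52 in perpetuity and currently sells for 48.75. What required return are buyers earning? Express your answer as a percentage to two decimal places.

P = C/r ⇒ r = C/P = 3.52/48.75 = 0.072205

7.22%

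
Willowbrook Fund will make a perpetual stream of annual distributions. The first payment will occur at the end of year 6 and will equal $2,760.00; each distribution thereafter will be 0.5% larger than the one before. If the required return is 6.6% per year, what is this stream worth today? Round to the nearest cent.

Value at end of year 5: C₁ / (r − g) = $2,760.00 / (0.066 − 0.005) = $45,245.9016
Discount to today: PV = $45,245.9016 / (1 + 0.066)^5 = $45,245.9016 / 1.376531 = $32,869.51

$32869.51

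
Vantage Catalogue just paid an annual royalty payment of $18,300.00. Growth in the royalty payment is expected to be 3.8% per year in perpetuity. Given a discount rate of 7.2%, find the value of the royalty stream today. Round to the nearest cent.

$558688.24

D₁ = D₀ × (1 + g) = $18,300.00 × 1.038 = $18,995.4000
Growing perpetuity: P = D₁ / (r − g) = $18,995.4000 / (0.072 − 0.038) = $558,688.24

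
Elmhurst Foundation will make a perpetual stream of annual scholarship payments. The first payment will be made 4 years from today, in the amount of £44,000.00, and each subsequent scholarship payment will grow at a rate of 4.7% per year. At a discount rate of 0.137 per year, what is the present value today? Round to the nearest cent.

£332605.00

Value at end of year 3: C₁ / (r − g) = £44,000.00 / (0.137 − 0.047) = £488,888.8889
Discount to today: PV = £488,888.8889 / (1 + 0.137)^3 = £488,888.8889 / 1.469878 = £332,605.00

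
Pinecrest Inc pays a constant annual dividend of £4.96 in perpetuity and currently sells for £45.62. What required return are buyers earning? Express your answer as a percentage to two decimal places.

P = C/r ⇒ r = C/P = £4.96/£45.62 = 0.108724

10.87%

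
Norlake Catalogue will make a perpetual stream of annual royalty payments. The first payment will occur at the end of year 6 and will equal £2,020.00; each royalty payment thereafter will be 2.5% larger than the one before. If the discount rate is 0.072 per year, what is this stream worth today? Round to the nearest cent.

Value at end of year 5: C₁ / (r − g) = £2,020.00 / (0.072 − 0.025) = £42,978.7234
Discount to today: PV = £42,978.7234 / (1 + 0.072)^5 = £42,978.7234 / 1.415709 = £30,358.45

£30358.45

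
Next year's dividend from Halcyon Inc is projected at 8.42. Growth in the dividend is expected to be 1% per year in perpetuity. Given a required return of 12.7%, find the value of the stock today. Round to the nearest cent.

Growing perpetuity: P = D₁ / (r − g) = 8.4200 / (0.127 − 0.01) = 71.97

71.97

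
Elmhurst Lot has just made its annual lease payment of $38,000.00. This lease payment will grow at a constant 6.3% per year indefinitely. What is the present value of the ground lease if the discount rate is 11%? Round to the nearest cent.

$859446.81

D₁ = D₀ × (1 + g) = $38,000.00 × 1.063 = $40,394.0000
Growing perpetuity: P = D₁ / (r − g) = $40,394.0000 / (0.11 − 0.063) = $859,446.81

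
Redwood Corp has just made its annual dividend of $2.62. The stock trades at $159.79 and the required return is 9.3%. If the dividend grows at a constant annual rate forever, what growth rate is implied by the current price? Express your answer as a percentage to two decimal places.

7.54%

P = D₀(1+g)/(r−g) ⇒ P(r−g) = D₀(1+g) ⇒ g(P+D₀) = P·r − D₀
g = (P·r − D₀)/(P + D₀) = ($159.79×0.093 − $2.62) / ($159.79 + $2.62) = 0.075368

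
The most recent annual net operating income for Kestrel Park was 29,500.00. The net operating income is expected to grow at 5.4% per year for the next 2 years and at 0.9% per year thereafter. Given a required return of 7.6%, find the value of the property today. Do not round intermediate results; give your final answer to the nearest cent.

483482.95

D_1 = 31093.00000
D_2 = 32772.02200
Terminal value at year 2: TV = D_2×(1+g_2)/(r−g_2) = 33066.97020/0.067 = 493536.86863
P_0 = D_1/(1+r)^1 + D_2/(1+r)^2 + TV/(1+r)^2
    = 28896.84015 + 28306.01256 + 426280.09963 = 483482.95234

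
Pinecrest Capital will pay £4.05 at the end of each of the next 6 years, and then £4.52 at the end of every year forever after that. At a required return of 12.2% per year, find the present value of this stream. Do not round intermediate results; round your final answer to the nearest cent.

PV of 6-year annuity: £4.05 × [1 − (1+0.122)^−6] / 0.122 = 16.55731
Perpetuity value at year 6: £4.52 / 0.122 = 37.04918
PV of perpetuity: 37.04918 / (1+0.122)^6 = 18.57041
Total PV = 16.55731 + 18.57041 = 35.12772

£35.13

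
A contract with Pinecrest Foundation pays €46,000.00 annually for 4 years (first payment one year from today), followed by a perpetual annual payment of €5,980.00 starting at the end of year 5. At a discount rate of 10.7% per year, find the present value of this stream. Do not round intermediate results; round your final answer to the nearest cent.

€180847.21

PV of 4-year annuity: €46,000.00 × [1 − (1+0.107)^−4] / 0.107 = 143631.44506
Perpetuity value at year 4: €5,980.00 / 0.107 = 55887.85047
PV of perpetuity: 55887.85047 / (1+0.107)^4 = 37215.76261
Total PV = 143631.44506 + 37215.76261 = 180847.20767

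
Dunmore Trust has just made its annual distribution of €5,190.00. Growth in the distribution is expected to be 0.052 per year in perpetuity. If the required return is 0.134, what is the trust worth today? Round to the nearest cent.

D₁ = D₀ × (1 + g) = €5,190.00 × 1.052 = €5,459.8800
Growing perpetuity: P = D₁ / (r − g) = €5,459.8800 / (0.134 − 0.052) = €66,583.90

€66583.90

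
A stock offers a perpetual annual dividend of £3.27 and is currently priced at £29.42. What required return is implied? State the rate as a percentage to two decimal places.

P = C/r ⇒ r = C/P = £3.27/£29.42 = 0.111149

11.11%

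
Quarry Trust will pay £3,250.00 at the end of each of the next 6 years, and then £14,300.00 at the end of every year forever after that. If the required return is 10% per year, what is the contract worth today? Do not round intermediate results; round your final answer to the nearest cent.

PV of 6-year annuity: £3,250.00 × [1 − (1+0.1)^−6] / 0.1 = 14154.59727
Perpetuity value at year 6: £14,300.00 / 0.1 = 143000.00000
PV of perpetuity: 143000.00000 / (1+0.1)^6 = 80719.77200
Total PV = 14154.59727 + 80719.77200 = 94874.36927

£94874.37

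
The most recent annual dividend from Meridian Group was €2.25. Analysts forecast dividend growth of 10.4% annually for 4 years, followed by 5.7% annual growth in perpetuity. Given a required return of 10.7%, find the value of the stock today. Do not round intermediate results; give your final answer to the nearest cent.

€55.99

D_1 = 2.48400
D_2 = 2.74234
D_3 = 3.02754
D_4 = 3.34240
Terminal value at year 4: TV = D_4×(1+g_2)/(r−g_2) = 3.53292/0.05 = 70.65840
P_0 = D_1/(1+r)^1 + D_2/(1+r)^2 + D_3/(1+r)^3 + D_4/(1+r)^4 + TV/(1+r)^4
    = 2.24390 + 2.23782 + 2.23176 + 2.22571 + 47.05148 = 55.99067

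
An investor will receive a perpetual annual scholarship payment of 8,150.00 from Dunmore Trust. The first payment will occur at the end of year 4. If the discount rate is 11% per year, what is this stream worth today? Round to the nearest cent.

Value at end of year 3: C / r = 8,150.00 / 0.11 = 74,090.9091
Discount to today: PV = 74,090.9091 / (1 + 0.11)^3 = 74,090.9091 / 1.367631 = 54,174.63

54174.63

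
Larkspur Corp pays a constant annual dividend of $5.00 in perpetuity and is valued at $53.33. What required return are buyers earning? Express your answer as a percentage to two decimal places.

9.38%

P = C/r ⇒ r = C/P = $5.00/$53.33 = 0.093756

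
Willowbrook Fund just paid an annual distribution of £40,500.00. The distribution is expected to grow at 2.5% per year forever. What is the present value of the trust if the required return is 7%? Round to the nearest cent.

£922500.00

D₁ = D₀ × (1 + g) = £40,500.00 × 1.025 = £41,512.5000
Growing perpetuity: P = D₁ / (r − g) = £41,512.5000 / (0.07 − 0.025) = £922,500.00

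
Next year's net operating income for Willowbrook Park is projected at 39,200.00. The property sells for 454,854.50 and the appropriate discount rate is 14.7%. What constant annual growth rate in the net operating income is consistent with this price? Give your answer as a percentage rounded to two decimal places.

6.08%

P = D₁/(r−g) ⇒ g = r − D₁/P = 0.147 − 39,200.00/454,854.50 = 0.060819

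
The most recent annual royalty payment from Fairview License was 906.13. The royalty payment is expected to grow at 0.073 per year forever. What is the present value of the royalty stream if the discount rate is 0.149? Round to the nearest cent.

12793.12

D₁ = D₀ × (1 + g) = 906.13 × 1.073 = 972.2775
Growing perpetuity: P = D₁ / (r − g) = 972.2775 / (0.149 − 0.073) = 12,793.12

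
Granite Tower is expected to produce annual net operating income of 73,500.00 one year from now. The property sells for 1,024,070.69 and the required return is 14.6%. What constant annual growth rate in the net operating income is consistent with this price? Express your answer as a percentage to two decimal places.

P = D₁/(r−g) ⇒ g = r − D₁/P = 0.146 − 73,500.00/1,024,070.69 = 0.074228

7.42%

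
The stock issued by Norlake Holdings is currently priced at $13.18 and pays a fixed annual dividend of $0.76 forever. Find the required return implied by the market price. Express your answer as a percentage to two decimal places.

5.77%

P = C/r ⇒ r = C/P = $0.76/$13.18 = 0.057663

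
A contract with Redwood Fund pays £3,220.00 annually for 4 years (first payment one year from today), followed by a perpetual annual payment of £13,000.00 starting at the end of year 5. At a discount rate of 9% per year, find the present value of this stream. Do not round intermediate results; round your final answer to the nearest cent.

£112759.98

PV of 4-year annuity: £3,220.00 × [1 − (1+0.09)^−4] / 0.09 = 10431.89800
Perpetuity value at year 4: £13,000.00 / 0.09 = 144444.44444
PV of perpetuity: 144444.44444 / (1+0.09)^4 = 102328.08604
Total PV = 10431.89800 + 102328.08604 = 112759.98405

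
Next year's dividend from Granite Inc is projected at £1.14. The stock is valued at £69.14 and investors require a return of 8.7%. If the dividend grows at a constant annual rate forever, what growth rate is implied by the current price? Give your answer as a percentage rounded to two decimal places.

P = D₁/(r−g) ⇒ g = r − D₁/P = 0.087 − £1.14/£69.14 = 0.070512

7.05%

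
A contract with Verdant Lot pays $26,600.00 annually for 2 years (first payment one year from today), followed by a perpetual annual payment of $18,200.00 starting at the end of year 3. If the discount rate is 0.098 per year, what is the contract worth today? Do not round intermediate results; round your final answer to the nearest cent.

PV of 2-year annuity: $26,600.00 × [1 − (1+0.098)^−2] / 0.098 = 46289.49473
Perpetuity value at year 2: $18,200.00 / 0.098 = 185714.28571
PV of perpetuity: 185714.28571 / (1+0.098)^2 = 154042.52616
Total PV = 46289.49473 + 154042.52616 = 200332.02089

$200332.02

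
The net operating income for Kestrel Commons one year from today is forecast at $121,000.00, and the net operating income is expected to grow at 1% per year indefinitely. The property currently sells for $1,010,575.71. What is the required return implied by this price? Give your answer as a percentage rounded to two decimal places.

12.97%

P = D₁/(r − g) ⇒ r = D₁/P + g = $121,000.0000/$1,010,575.71 + 0.01 = 0.119734 + 0.01 = 0.129734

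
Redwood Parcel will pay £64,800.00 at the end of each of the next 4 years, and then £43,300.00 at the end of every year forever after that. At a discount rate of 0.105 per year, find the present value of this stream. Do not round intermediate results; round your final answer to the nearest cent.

£479801.91

PV of 4-year annuity: £64,800.00 × [1 − (1+0.105)^−4] / 0.105 = 203203.62023
Perpetuity value at year 4: £43,300.00 / 0.105 = 412380.95238
PV of perpetuity: 412380.95238 / (1+0.105)^4 = 276598.28639
Total PV = 203203.62023 + 276598.28639 = 479801.90662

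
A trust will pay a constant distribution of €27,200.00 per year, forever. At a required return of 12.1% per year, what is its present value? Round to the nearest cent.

Level perpetuity: PV = C / r = €27,200.00 / 0.121 = €224,793.39

€224793.39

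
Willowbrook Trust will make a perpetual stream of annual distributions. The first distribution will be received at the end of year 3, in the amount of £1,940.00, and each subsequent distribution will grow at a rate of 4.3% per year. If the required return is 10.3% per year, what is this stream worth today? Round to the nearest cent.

Value at end of year 2: C₁ / (r − g) = £1,940.00 / (0.103 − 0.043) = £32,333.3333
Discount to today: PV = £32,333.3333 / (1 + 0.103)^2 = £32,333.3333 / 1.216609 = £26,576.60

£26576.60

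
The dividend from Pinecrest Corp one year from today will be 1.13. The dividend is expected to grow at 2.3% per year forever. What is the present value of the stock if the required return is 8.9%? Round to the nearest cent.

17.12

Growing perpetuity: P = D₁ / (r − g) = 1.1300 / (0.089 − 0.023) = 17.12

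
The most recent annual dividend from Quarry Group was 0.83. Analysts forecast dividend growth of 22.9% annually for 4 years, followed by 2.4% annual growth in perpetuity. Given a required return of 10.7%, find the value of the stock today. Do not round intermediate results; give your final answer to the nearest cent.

D_1 = 1.02007
D_2 = 1.25367
D_3 = 1.54076
D_4 = 1.89359
Terminal value at year 4: TV = D_4×(1+g_2)/(r−g_2) = 1.93903/0.083 = 23.36186
P_0 = D_1/(1+r)^1 + D_2/(1+r)^2 + D_3/(1+r)^3 + D_4/(1+r)^4 + TV/(1+r)^4
    = 0.92147 + 1.02303 + 1.13577 + 1.26094 + 15.55668 = 19.89789

19.90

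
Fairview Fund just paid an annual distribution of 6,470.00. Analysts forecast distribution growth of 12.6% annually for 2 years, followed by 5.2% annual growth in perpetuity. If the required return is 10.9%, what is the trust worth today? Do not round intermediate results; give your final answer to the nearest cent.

136339.29

D_1 = 7285.22000
D_2 = 8203.15772
Terminal value at year 2: TV = D_2×(1+g_2)/(r−g_2) = 8629.72192/0.057 = 151398.63020
P_0 = D_1/(1+r)^1 + D_2/(1+r)^2 + TV/(1+r)^2
    = 6569.17944 + 6669.87922 + 123100.22693 = 136339.28559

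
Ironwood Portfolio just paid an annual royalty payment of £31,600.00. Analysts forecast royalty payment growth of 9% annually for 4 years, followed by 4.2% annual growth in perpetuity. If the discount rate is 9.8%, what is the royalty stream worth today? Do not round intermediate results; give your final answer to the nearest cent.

D_1 = 34444.00000
D_2 = 37543.96000
D_3 = 40922.91640
D_4 = 44605.97888
Terminal value at year 4: TV = D_4×(1+g_2)/(r−g_2) = 46479.42999/0.056 = 829989.82123
P_0 = D_1/(1+r)^1 + D_2/(1+r)^2 + D_3/(1+r)^3 + D_4/(1+r)^4 + TV/(1+r)^4
    = 31369.76321 + 31141.20391 + 30914.30989 + 30689.06902 + 571035.89141 = 695150.23744

£695150.24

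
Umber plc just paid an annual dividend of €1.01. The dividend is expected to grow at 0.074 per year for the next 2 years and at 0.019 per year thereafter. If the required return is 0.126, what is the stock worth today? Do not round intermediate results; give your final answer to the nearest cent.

€10.63

D_1 = 1.08474
D_2 = 1.16501
Terminal value at year 2: TV = D_2×(1+g_2)/(r−g_2) = 1.18715/0.107 = 11.09482
P_0 = D_1/(1+r)^1 + D_2/(1+r)^2 + TV/(1+r)^2
    = 0.96336 + 0.91887 + 8.75072 = 10.63294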